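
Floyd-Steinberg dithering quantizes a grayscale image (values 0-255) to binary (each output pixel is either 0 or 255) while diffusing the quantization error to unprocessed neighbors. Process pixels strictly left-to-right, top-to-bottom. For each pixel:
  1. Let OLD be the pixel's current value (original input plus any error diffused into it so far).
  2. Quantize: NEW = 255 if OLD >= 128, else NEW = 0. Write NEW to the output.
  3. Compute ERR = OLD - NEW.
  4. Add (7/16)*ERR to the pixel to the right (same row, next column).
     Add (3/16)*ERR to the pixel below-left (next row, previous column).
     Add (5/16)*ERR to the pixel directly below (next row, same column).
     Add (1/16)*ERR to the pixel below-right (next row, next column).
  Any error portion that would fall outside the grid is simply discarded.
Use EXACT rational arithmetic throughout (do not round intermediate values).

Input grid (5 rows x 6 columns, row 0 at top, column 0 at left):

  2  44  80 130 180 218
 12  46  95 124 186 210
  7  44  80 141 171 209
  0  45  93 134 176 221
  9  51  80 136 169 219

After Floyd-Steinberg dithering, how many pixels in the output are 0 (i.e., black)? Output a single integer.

(0,0): OLD=2 → NEW=0, ERR=2
(0,1): OLD=359/8 → NEW=0, ERR=359/8
(0,2): OLD=12753/128 → NEW=0, ERR=12753/128
(0,3): OLD=355511/2048 → NEW=255, ERR=-166729/2048
(0,4): OLD=4731137/32768 → NEW=255, ERR=-3624703/32768
(0,5): OLD=88921863/524288 → NEW=255, ERR=-44771577/524288
(1,0): OLD=2693/128 → NEW=0, ERR=2693/128
(1,1): OLD=90147/1024 → NEW=0, ERR=90147/1024
(1,2): OLD=4986975/32768 → NEW=255, ERR=-3368865/32768
(1,3): OLD=5120499/131072 → NEW=0, ERR=5120499/131072
(1,4): OLD=1236681465/8388608 → NEW=255, ERR=-902413575/8388608
(1,5): OLD=17359177727/134217728 → NEW=255, ERR=-16866342913/134217728
(2,0): OLD=492849/16384 → NEW=0, ERR=492849/16384
(2,1): OLD=34974891/524288 → NEW=0, ERR=34974891/524288
(2,2): OLD=754004929/8388608 → NEW=0, ERR=754004929/8388608
(2,3): OLD=11135811833/67108864 → NEW=255, ERR=-5976948487/67108864
(2,4): OLD=165993701227/2147483648 → NEW=0, ERR=165993701227/2147483648
(2,5): OLD=6762815919261/34359738368 → NEW=255, ERR=-1998917364579/34359738368
(3,0): OLD=183780513/8388608 → NEW=0, ERR=183780513/8388608
(3,1): OLD=6319303053/67108864 → NEW=0, ERR=6319303053/67108864
(3,2): OLD=80399624375/536870912 → NEW=255, ERR=-56502458185/536870912
(3,3): OLD=2756830719717/34359738368 → NEW=0, ERR=2756830719717/34359738368
(3,4): OLD=60138692330693/274877906944 → NEW=255, ERR=-9955173940027/274877906944
(3,5): OLD=843572560547691/4398046511104 → NEW=255, ERR=-277929299783829/4398046511104
(4,0): OLD=35972806095/1073741824 → NEW=0, ERR=35972806095/1073741824
(4,1): OLD=1318036371843/17179869184 → NEW=0, ERR=1318036371843/17179869184
(4,2): OLD=55858163019929/549755813888 → NEW=0, ERR=55858163019929/549755813888
(4,3): OLD=1690232688915549/8796093022208 → NEW=255, ERR=-552771031747491/8796093022208
(4,4): OLD=17360583344958253/140737488355328 → NEW=0, ERR=17360583344958253/140737488355328
(4,5): OLD=565102505589070619/2251799813685248 → NEW=255, ERR=-9106446900667621/2251799813685248
Output grid:
  Row 0: ...###  (3 black, running=3)
  Row 1: ..#.##  (3 black, running=6)
  Row 2: ...#.#  (4 black, running=10)
  Row 3: ..#.##  (3 black, running=13)
  Row 4: ...#.#  (4 black, running=17)

Answer: 17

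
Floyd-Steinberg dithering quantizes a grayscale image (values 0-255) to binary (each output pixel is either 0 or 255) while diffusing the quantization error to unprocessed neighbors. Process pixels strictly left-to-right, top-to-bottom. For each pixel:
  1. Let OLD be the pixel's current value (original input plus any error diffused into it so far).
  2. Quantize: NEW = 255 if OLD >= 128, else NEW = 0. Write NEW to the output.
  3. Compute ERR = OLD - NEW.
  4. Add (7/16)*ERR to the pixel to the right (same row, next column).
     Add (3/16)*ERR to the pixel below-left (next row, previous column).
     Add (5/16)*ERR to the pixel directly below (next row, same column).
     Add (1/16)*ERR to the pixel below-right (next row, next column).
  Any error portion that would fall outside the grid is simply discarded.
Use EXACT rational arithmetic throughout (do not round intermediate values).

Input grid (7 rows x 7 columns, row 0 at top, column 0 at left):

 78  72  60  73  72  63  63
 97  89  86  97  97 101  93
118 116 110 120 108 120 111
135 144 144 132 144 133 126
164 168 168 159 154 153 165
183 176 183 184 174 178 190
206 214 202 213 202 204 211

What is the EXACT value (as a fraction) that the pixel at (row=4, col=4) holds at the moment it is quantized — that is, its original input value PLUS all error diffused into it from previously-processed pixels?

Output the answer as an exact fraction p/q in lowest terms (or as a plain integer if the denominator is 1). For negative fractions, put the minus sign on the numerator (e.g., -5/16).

Answer: 2266886186980667/17592186044416

Derivation:
(0,0): OLD=78 → NEW=0, ERR=78
(0,1): OLD=849/8 → NEW=0, ERR=849/8
(0,2): OLD=13623/128 → NEW=0, ERR=13623/128
(0,3): OLD=244865/2048 → NEW=0, ERR=244865/2048
(0,4): OLD=4073351/32768 → NEW=0, ERR=4073351/32768
(0,5): OLD=61543601/524288 → NEW=0, ERR=61543601/524288
(0,6): OLD=959287511/8388608 → NEW=0, ERR=959287511/8388608
(1,0): OLD=18083/128 → NEW=255, ERR=-14557/128
(1,1): OLD=99573/1024 → NEW=0, ERR=99573/1024
(1,2): OLD=6253849/32768 → NEW=255, ERR=-2101991/32768
(1,3): OLD=17859685/131072 → NEW=255, ERR=-15563675/131072
(1,4): OLD=951096399/8388608 → NEW=0, ERR=951096399/8388608
(1,5): OLD=14528896895/67108864 → NEW=255, ERR=-2583863425/67108864
(1,6): OLD=128020027025/1073741824 → NEW=0, ERR=128020027025/1073741824
(2,0): OLD=1649751/16384 → NEW=0, ERR=1649751/16384
(2,1): OLD=89813037/524288 → NEW=255, ERR=-43880403/524288
(2,2): OLD=311642055/8388608 → NEW=0, ERR=311642055/8388608
(2,3): OLD=7811212623/67108864 → NEW=0, ERR=7811212623/67108864
(2,4): OLD=96483134719/536870912 → NEW=255, ERR=-40418947841/536870912
(2,5): OLD=1794810378453/17179869184 → NEW=0, ERR=1794810378453/17179869184
(2,6): OLD=52655253445155/274877906944 → NEW=255, ERR=-17438612825565/274877906944
(3,0): OLD=1264781031/8388608 → NEW=255, ERR=-874314009/8388608
(3,1): OLD=5738160603/67108864 → NEW=0, ERR=5738160603/67108864
(3,2): OLD=112534287681/536870912 → NEW=255, ERR=-24367794879/536870912
(3,3): OLD=293608388727/2147483648 → NEW=255, ERR=-253999941513/2147483648
(3,4): OLD=26275491787495/274877906944 → NEW=0, ERR=26275491787495/274877906944
(3,5): OLD=419721559497125/2199023255552 → NEW=255, ERR=-141029370668635/2199023255552
(3,6): OLD=2978216503931771/35184372088832 → NEW=0, ERR=2978216503931771/35184372088832
(4,0): OLD=158335580585/1073741824 → NEW=255, ERR=-115468584535/1073741824
(4,1): OLD=2278871816981/17179869184 → NEW=255, ERR=-2101994824939/17179869184
(4,2): OLD=22939647929435/274877906944 → NEW=0, ERR=22939647929435/274877906944
(4,3): OLD=381828566293849/2199023255552 → NEW=255, ERR=-178922363871911/2199023255552
(4,4): OLD=2266886186980667/17592186044416 → NEW=255, ERR=-2219121254345413/17592186044416
Target (4,4): original=154, with diffused error = 2266886186980667/17592186044416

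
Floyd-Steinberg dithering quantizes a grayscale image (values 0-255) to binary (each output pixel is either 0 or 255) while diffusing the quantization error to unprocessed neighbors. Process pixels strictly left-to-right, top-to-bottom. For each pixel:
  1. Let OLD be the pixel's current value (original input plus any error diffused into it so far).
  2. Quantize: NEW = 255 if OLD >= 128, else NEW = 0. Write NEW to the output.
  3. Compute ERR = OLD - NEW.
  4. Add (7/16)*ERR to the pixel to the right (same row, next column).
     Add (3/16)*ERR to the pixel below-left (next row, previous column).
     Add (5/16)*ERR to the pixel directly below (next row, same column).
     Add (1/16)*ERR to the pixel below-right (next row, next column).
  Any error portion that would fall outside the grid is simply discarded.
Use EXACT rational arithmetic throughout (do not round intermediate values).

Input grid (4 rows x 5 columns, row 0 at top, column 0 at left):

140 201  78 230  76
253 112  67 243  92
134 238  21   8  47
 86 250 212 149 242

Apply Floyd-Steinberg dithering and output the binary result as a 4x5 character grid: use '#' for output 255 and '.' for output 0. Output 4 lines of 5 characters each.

Answer: ##.#.
#..##
.#...
#####

Derivation:
(0,0): OLD=140 → NEW=255, ERR=-115
(0,1): OLD=2411/16 → NEW=255, ERR=-1669/16
(0,2): OLD=8285/256 → NEW=0, ERR=8285/256
(0,3): OLD=1000075/4096 → NEW=255, ERR=-44405/4096
(0,4): OLD=4669901/65536 → NEW=0, ERR=4669901/65536
(1,0): OLD=50561/256 → NEW=255, ERR=-14719/256
(1,1): OLD=108807/2048 → NEW=0, ERR=108807/2048
(1,2): OLD=6016531/65536 → NEW=0, ERR=6016531/65536
(1,3): OLD=77374487/262144 → NEW=255, ERR=10527767/262144
(1,4): OLD=550126437/4194304 → NEW=255, ERR=-519421083/4194304
(2,0): OLD=4128573/32768 → NEW=0, ERR=4128573/32768
(2,1): OLD=339051759/1048576 → NEW=255, ERR=71664879/1048576
(2,2): OLD=1517340557/16777216 → NEW=0, ERR=1517340557/16777216
(2,3): OLD=11444931927/268435456 → NEW=0, ERR=11444931927/268435456
(2,4): OLD=126543673249/4294967296 → NEW=0, ERR=126543673249/4294967296
(3,0): OLD=2318406893/16777216 → NEW=255, ERR=-1959783187/16777216
(3,1): OLD=32894711529/134217728 → NEW=255, ERR=-1330809111/134217728
(3,2): OLD=1065969988563/4294967296 → NEW=255, ERR=-29246671917/4294967296
(3,3): OLD=1464767510843/8589934592 → NEW=255, ERR=-725665810117/8589934592
(3,4): OLD=29812240623559/137438953472 → NEW=255, ERR=-5234692511801/137438953472
Row 0: ##.#.
Row 1: #..##
Row 2: .#...
Row 3: #####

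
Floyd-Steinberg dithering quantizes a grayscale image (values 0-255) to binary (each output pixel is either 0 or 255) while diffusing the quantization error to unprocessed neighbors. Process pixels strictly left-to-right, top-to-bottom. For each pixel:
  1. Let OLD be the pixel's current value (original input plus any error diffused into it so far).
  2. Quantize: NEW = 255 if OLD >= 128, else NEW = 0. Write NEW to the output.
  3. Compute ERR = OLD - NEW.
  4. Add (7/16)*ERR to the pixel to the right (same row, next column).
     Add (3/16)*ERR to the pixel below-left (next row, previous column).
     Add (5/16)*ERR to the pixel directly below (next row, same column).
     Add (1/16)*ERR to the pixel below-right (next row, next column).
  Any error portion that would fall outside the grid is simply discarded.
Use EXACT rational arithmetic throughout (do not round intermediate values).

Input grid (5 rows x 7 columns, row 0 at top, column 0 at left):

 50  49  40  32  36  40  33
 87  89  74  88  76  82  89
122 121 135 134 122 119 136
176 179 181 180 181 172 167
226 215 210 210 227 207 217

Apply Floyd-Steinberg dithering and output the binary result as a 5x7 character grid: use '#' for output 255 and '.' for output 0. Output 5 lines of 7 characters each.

(0,0): OLD=50 → NEW=0, ERR=50
(0,1): OLD=567/8 → NEW=0, ERR=567/8
(0,2): OLD=9089/128 → NEW=0, ERR=9089/128
(0,3): OLD=129159/2048 → NEW=0, ERR=129159/2048
(0,4): OLD=2083761/32768 → NEW=0, ERR=2083761/32768
(0,5): OLD=35557847/524288 → NEW=0, ERR=35557847/524288
(0,6): OLD=525728993/8388608 → NEW=0, ERR=525728993/8388608
(1,0): OLD=14837/128 → NEW=0, ERR=14837/128
(1,1): OLD=182579/1024 → NEW=255, ERR=-78541/1024
(1,2): OLD=2585007/32768 → NEW=0, ERR=2585007/32768
(1,3): OLD=20785795/131072 → NEW=255, ERR=-12637565/131072
(1,4): OLD=590121513/8388608 → NEW=0, ERR=590121513/8388608
(1,5): OLD=10045980921/67108864 → NEW=255, ERR=-7066779399/67108864
(1,6): OLD=71676130679/1073741824 → NEW=0, ERR=71676130679/1073741824
(2,0): OLD=2356705/16384 → NEW=255, ERR=-1821215/16384
(2,1): OLD=36928571/524288 → NEW=0, ERR=36928571/524288
(2,2): OLD=1405898865/8388608 → NEW=255, ERR=-733196175/8388608
(2,3): OLD=5620453929/67108864 → NEW=0, ERR=5620453929/67108864
(2,4): OLD=83136884537/536870912 → NEW=255, ERR=-53765198023/536870912
(2,5): OLD=1016913254355/17179869184 → NEW=0, ERR=1016913254355/17179869184
(2,6): OLD=48426783053045/274877906944 → NEW=255, ERR=-21667083217675/274877906944
(3,0): OLD=1295786321/8388608 → NEW=255, ERR=-843308719/8388608
(3,1): OLD=8972023677/67108864 → NEW=255, ERR=-8140736643/67108864
(3,2): OLD=64811242759/536870912 → NEW=0, ERR=64811242759/536870912
(3,3): OLD=504116233441/2147483648 → NEW=255, ERR=-43492096799/2147483648
(3,4): OLD=43204488021329/274877906944 → NEW=255, ERR=-26889378249391/274877906944
(3,5): OLD=278531190735875/2199023255552 → NEW=0, ERR=278531190735875/2199023255552
(3,6): OLD=7088990041836509/35184372088832 → NEW=255, ERR=-1883024840815651/35184372088832
(4,0): OLD=184511093535/1073741824 → NEW=255, ERR=-89293071585/1073741824
(4,1): OLD=2698285382547/17179869184 → NEW=255, ERR=-1682581259373/17179869184
(4,2): OLD=53188251580285/274877906944 → NEW=255, ERR=-16905614690435/274877906944
(4,3): OLD=364965372045935/2199023255552 → NEW=255, ERR=-195785558119825/2199023255552
(4,4): OLD=3165918046217949/17592186044416 → NEW=255, ERR=-1320089395108131/17592186044416
(4,5): OLD=111240969147198749/562949953421312 → NEW=255, ERR=-32311268975235811/562949953421312
(4,6): OLD=1649045353015276507/9007199254740992 → NEW=255, ERR=-647790456943676453/9007199254740992
Row 0: .......
Row 1: .#.#.#.
Row 2: #.#.#.#
Row 3: ##.##.#
Row 4: #######

Answer: .......
.#.#.#.
#.#.#.#
##.##.#
#######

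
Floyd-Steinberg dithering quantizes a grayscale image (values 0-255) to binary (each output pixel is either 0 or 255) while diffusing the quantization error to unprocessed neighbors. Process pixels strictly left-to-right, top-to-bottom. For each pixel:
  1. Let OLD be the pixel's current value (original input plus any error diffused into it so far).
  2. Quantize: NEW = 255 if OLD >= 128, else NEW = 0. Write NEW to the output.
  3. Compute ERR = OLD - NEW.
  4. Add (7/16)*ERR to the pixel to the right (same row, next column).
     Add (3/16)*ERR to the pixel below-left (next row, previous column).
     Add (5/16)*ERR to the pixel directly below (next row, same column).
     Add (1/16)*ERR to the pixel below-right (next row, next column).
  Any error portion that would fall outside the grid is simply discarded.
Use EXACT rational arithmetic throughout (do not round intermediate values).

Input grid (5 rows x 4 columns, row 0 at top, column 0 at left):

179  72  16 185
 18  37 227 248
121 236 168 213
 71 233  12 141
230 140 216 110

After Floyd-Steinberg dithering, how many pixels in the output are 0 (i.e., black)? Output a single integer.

Answer: 9

Derivation:
(0,0): OLD=179 → NEW=255, ERR=-76
(0,1): OLD=155/4 → NEW=0, ERR=155/4
(0,2): OLD=2109/64 → NEW=0, ERR=2109/64
(0,3): OLD=204203/1024 → NEW=255, ERR=-56917/1024
(1,0): OLD=97/64 → NEW=0, ERR=97/64
(1,1): OLD=26215/512 → NEW=0, ERR=26215/512
(1,2): OLD=4123827/16384 → NEW=255, ERR=-54093/16384
(1,3): OLD=60619605/262144 → NEW=255, ERR=-6227115/262144
(2,0): OLD=1073757/8192 → NEW=255, ERR=-1015203/8192
(2,1): OLD=51710095/262144 → NEW=255, ERR=-15136625/262144
(2,2): OLD=73637499/524288 → NEW=255, ERR=-60055941/524288
(2,3): OLD=1302379791/8388608 → NEW=255, ERR=-836715249/8388608
(3,0): OLD=89953229/4194304 → NEW=0, ERR=89953229/4194304
(3,1): OLD=13093981395/67108864 → NEW=255, ERR=-4018778925/67108864
(3,2): OLD=-77638494803/1073741824 → NEW=0, ERR=-77638494803/1073741824
(3,3): OLD=1220399764795/17179869184 → NEW=0, ERR=1220399764795/17179869184
(4,0): OLD=242100541065/1073741824 → NEW=255, ERR=-31703624055/1073741824
(4,1): OLD=825933272795/8589934592 → NEW=0, ERR=825933272795/8589934592
(4,2): OLD=67358006024379/274877906944 → NEW=255, ERR=-2735860246341/274877906944
(4,3): OLD=542390621011085/4398046511104 → NEW=0, ERR=542390621011085/4398046511104
Output grid:
  Row 0: #..#  (2 black, running=2)
  Row 1: ..##  (2 black, running=4)
  Row 2: ####  (0 black, running=4)
  Row 3: .#..  (3 black, running=7)
  Row 4: #.#.  (2 black, running=9)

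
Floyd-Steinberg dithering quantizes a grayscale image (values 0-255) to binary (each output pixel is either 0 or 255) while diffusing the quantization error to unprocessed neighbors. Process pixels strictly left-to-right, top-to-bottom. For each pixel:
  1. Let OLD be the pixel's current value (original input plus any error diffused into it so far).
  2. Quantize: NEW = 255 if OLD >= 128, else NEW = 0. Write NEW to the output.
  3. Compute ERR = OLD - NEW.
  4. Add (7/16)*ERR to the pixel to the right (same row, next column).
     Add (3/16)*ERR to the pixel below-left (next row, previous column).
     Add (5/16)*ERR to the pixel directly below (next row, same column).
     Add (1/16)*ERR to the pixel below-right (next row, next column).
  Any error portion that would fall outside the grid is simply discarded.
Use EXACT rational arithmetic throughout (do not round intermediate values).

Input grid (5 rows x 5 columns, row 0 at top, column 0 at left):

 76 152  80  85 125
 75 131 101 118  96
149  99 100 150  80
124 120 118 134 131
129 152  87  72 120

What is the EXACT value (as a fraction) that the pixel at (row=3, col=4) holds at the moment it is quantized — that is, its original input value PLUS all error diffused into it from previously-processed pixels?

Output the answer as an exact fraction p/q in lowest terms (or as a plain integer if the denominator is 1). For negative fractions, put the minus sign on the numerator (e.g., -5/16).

(0,0): OLD=76 → NEW=0, ERR=76
(0,1): OLD=741/4 → NEW=255, ERR=-279/4
(0,2): OLD=3167/64 → NEW=0, ERR=3167/64
(0,3): OLD=109209/1024 → NEW=0, ERR=109209/1024
(0,4): OLD=2812463/16384 → NEW=255, ERR=-1365457/16384
(1,0): OLD=5483/64 → NEW=0, ERR=5483/64
(1,1): OLD=82285/512 → NEW=255, ERR=-48275/512
(1,2): OLD=1488497/16384 → NEW=0, ERR=1488497/16384
(1,3): OLD=11700893/65536 → NEW=255, ERR=-5010787/65536
(1,4): OLD=45268023/1048576 → NEW=0, ERR=45268023/1048576
(2,0): OLD=1295103/8192 → NEW=255, ERR=-793857/8192
(2,1): OLD=12983397/262144 → NEW=0, ERR=12983397/262144
(2,2): OLD=544547695/4194304 → NEW=255, ERR=-524999825/4194304
(2,3): OLD=5712150493/67108864 → NEW=0, ERR=5712150493/67108864
(2,4): OLD=135239120843/1073741824 → NEW=0, ERR=135239120843/1073741824
(3,0): OLD=432026767/4194304 → NEW=0, ERR=432026767/4194304
(3,1): OLD=5067234275/33554432 → NEW=255, ERR=-3489145885/33554432
(3,2): OLD=56313707953/1073741824 → NEW=0, ERR=56313707953/1073741824
(3,3): OLD=428073484137/2147483648 → NEW=255, ERR=-119534846103/2147483648
(3,4): OLD=5199561827693/34359738368 → NEW=255, ERR=-3562171456147/34359738368
Target (3,4): original=131, with diffused error = 5199561827693/34359738368

Answer: 5199561827693/34359738368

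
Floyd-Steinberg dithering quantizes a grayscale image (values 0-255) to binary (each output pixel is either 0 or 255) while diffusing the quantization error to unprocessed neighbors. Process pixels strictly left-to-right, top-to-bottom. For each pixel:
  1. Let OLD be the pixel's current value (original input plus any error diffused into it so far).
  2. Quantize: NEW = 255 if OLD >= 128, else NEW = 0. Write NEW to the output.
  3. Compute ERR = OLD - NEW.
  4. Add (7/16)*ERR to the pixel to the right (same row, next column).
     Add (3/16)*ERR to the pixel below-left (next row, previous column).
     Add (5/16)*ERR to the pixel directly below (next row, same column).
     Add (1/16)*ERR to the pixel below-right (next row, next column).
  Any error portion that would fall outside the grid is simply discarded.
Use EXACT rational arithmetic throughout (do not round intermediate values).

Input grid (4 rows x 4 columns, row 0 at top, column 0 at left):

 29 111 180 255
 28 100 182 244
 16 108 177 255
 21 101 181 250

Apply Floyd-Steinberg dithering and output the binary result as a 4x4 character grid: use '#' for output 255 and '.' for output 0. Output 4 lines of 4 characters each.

(0,0): OLD=29 → NEW=0, ERR=29
(0,1): OLD=1979/16 → NEW=0, ERR=1979/16
(0,2): OLD=59933/256 → NEW=255, ERR=-5347/256
(0,3): OLD=1007051/4096 → NEW=255, ERR=-37429/4096
(1,0): OLD=15425/256 → NEW=0, ERR=15425/256
(1,1): OLD=333639/2048 → NEW=255, ERR=-188601/2048
(1,2): OLD=9253715/65536 → NEW=255, ERR=-7457965/65536
(1,3): OLD=199283637/1048576 → NEW=255, ERR=-68103243/1048576
(2,0): OLD=575485/32768 → NEW=0, ERR=575485/32768
(2,1): OLD=72701743/1048576 → NEW=0, ERR=72701743/1048576
(2,2): OLD=322621099/2097152 → NEW=255, ERR=-212152661/2097152
(2,3): OLD=6151624223/33554432 → NEW=255, ERR=-2404755937/33554432
(3,0): OLD=662504365/16777216 → NEW=0, ERR=662504365/16777216
(3,1): OLD=32768635507/268435456 → NEW=0, ERR=32768635507/268435456
(3,2): OLD=831889329805/4294967296 → NEW=255, ERR=-263327330675/4294967296
(3,3): OLD=13363045419867/68719476736 → NEW=255, ERR=-4160421147813/68719476736
Row 0: ..##
Row 1: .###
Row 2: ..##
Row 3: ..##

Answer: ..##
.###
..##
..##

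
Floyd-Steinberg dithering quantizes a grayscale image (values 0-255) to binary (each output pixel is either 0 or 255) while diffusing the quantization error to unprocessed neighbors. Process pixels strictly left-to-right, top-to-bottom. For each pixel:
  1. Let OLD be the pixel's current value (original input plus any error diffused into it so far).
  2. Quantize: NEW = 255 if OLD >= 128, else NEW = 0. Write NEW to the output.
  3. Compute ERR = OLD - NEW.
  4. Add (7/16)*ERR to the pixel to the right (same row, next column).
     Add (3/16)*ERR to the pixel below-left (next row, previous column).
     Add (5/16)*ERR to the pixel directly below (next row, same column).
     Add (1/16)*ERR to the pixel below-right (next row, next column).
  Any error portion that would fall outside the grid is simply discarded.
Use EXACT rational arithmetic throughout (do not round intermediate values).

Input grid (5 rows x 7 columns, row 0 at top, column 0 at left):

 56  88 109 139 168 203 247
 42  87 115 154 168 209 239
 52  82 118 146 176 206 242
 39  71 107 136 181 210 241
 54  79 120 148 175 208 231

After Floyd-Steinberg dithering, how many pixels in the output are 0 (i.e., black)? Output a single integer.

Answer: 15

Derivation:
(0,0): OLD=56 → NEW=0, ERR=56
(0,1): OLD=225/2 → NEW=0, ERR=225/2
(0,2): OLD=5063/32 → NEW=255, ERR=-3097/32
(0,3): OLD=49489/512 → NEW=0, ERR=49489/512
(0,4): OLD=1722679/8192 → NEW=255, ERR=-366281/8192
(0,5): OLD=24043649/131072 → NEW=255, ERR=-9379711/131072
(0,6): OLD=452338567/2097152 → NEW=255, ERR=-82435193/2097152
(1,0): OLD=2579/32 → NEW=0, ERR=2579/32
(1,1): OLD=36549/256 → NEW=255, ERR=-28731/256
(1,2): OLD=498153/8192 → NEW=0, ERR=498153/8192
(1,3): OLD=6434901/32768 → NEW=255, ERR=-1920939/32768
(1,4): OLD=253762815/2097152 → NEW=0, ERR=253762815/2097152
(1,5): OLD=3848882799/16777216 → NEW=255, ERR=-429307281/16777216
(1,6): OLD=56652912289/268435456 → NEW=255, ERR=-11798128991/268435456
(2,0): OLD=229959/4096 → NEW=0, ERR=229959/4096
(2,1): OLD=11525053/131072 → NEW=0, ERR=11525053/131072
(2,2): OLD=330230007/2097152 → NEW=255, ERR=-204543753/2097152
(2,3): OLD=1870627967/16777216 → NEW=0, ERR=1870627967/16777216
(2,4): OLD=34109053007/134217728 → NEW=255, ERR=-116467633/134217728
(2,5): OLD=845875386981/4294967296 → NEW=255, ERR=-249341273499/4294967296
(2,6): OLD=13830971472403/68719476736 → NEW=255, ERR=-3692495095277/68719476736
(3,0): OLD=153157527/2097152 → NEW=0, ERR=153157527/2097152
(3,1): OLD=1940289675/16777216 → NEW=0, ERR=1940289675/16777216
(3,2): OLD=20604981041/134217728 → NEW=255, ERR=-13620539599/134217728
(3,3): OLD=64524728631/536870912 → NEW=0, ERR=64524728631/536870912
(3,4): OLD=15763832210327/68719476736 → NEW=255, ERR=-1759634357353/68719476736
(3,5): OLD=93747791368821/549755813888 → NEW=255, ERR=-46439941172619/549755813888
(3,6): OLD=1615163343324843/8796093022208 → NEW=255, ERR=-627840377338197/8796093022208
(4,0): OLD=26442684729/268435456 → NEW=0, ERR=26442684729/268435456
(4,1): OLD=617505309349/4294967296 → NEW=255, ERR=-477711351131/4294967296
(4,2): OLD=4768379058507/68719476736 → NEW=0, ERR=4768379058507/68719476736
(4,3): OLD=112574790648745/549755813888 → NEW=255, ERR=-27612941892695/549755813888
(4,4): OLD=601196904971851/4398046511104 → NEW=255, ERR=-520304955359669/4398046511104
(4,5): OLD=16165178579307563/140737488355328 → NEW=0, ERR=16165178579307563/140737488355328
(4,6): OLD=571206151889199005/2251799813685248 → NEW=255, ERR=-3002800600539235/2251799813685248
Output grid:
  Row 0: ..#.###  (3 black, running=3)
  Row 1: .#.#.##  (3 black, running=6)
  Row 2: ..#.###  (3 black, running=9)
  Row 3: ..#.###  (3 black, running=12)
  Row 4: .#.##.#  (3 black, running=15)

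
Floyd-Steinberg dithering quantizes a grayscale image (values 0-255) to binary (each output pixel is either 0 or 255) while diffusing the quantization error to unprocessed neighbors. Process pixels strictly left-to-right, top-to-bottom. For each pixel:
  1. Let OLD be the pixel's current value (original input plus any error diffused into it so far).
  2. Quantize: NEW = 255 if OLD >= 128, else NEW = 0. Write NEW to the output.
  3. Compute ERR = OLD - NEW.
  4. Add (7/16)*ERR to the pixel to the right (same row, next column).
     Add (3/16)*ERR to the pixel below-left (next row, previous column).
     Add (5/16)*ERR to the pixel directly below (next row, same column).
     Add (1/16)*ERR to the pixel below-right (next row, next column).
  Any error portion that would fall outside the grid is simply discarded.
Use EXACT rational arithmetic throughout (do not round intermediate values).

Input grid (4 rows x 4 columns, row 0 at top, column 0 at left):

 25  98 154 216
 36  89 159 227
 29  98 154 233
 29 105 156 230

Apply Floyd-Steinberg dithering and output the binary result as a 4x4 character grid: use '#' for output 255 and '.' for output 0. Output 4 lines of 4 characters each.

(0,0): OLD=25 → NEW=0, ERR=25
(0,1): OLD=1743/16 → NEW=0, ERR=1743/16
(0,2): OLD=51625/256 → NEW=255, ERR=-13655/256
(0,3): OLD=789151/4096 → NEW=255, ERR=-255329/4096
(1,0): OLD=16445/256 → NEW=0, ERR=16445/256
(1,1): OLD=292267/2048 → NEW=255, ERR=-229973/2048
(1,2): OLD=5788423/65536 → NEW=0, ERR=5788423/65536
(1,3): OLD=254623713/1048576 → NEW=255, ERR=-12763167/1048576
(2,0): OLD=918153/32768 → NEW=0, ERR=918153/32768
(2,1): OLD=100394099/1048576 → NEW=0, ERR=100394099/1048576
(2,2): OLD=449186015/2097152 → NEW=255, ERR=-85587745/2097152
(2,3): OLD=7276666307/33554432 → NEW=255, ERR=-1279713853/33554432
(3,0): OLD=934626041/16777216 → NEW=0, ERR=934626041/16777216
(3,1): OLD=41175621543/268435456 → NEW=255, ERR=-27275419737/268435456
(3,2): OLD=419298560089/4294967296 → NEW=0, ERR=419298560089/4294967296
(3,3): OLD=17746269002223/68719476736 → NEW=255, ERR=222802434543/68719476736
Row 0: ..##
Row 1: .#.#
Row 2: ..##
Row 3: .#.#

Answer: ..##
.#.#
..##
.#.#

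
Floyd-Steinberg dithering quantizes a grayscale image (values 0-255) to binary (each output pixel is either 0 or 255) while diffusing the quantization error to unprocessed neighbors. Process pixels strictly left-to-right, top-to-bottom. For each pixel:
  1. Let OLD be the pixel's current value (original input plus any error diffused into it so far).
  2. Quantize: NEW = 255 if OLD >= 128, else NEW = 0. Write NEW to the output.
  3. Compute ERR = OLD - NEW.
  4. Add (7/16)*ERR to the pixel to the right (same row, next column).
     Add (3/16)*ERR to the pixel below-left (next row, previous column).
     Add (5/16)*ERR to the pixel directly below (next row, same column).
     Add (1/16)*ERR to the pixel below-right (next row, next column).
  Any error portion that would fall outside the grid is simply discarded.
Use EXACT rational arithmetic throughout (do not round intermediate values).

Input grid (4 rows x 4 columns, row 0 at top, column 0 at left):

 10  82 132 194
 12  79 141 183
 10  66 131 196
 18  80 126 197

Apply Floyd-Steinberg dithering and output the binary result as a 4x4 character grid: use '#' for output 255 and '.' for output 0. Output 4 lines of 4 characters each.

(0,0): OLD=10 → NEW=0, ERR=10
(0,1): OLD=691/8 → NEW=0, ERR=691/8
(0,2): OLD=21733/128 → NEW=255, ERR=-10907/128
(0,3): OLD=320963/2048 → NEW=255, ERR=-201277/2048
(1,0): OLD=4009/128 → NEW=0, ERR=4009/128
(1,1): OLD=106847/1024 → NEW=0, ERR=106847/1024
(1,2): OLD=4816651/32768 → NEW=255, ERR=-3539189/32768
(1,3): OLD=52276029/524288 → NEW=0, ERR=52276029/524288
(2,0): OLD=644741/16384 → NEW=0, ERR=644741/16384
(2,1): OLD=51133639/524288 → NEW=0, ERR=51133639/524288
(2,2): OLD=173155219/1048576 → NEW=255, ERR=-94231661/1048576
(2,3): OLD=3038218951/16777216 → NEW=255, ERR=-1239971129/16777216
(3,0): OLD=407554421/8388608 → NEW=0, ERR=407554421/8388608
(3,1): OLD=15749537835/134217728 → NEW=0, ERR=15749537835/134217728
(3,2): OLD=303852345941/2147483648 → NEW=255, ERR=-243755984299/2147483648
(3,3): OLD=4076008604115/34359738368 → NEW=0, ERR=4076008604115/34359738368
Row 0: ..##
Row 1: ..#.
Row 2: ..##
Row 3: ..#.

Answer: ..##
..#.
..##
..#.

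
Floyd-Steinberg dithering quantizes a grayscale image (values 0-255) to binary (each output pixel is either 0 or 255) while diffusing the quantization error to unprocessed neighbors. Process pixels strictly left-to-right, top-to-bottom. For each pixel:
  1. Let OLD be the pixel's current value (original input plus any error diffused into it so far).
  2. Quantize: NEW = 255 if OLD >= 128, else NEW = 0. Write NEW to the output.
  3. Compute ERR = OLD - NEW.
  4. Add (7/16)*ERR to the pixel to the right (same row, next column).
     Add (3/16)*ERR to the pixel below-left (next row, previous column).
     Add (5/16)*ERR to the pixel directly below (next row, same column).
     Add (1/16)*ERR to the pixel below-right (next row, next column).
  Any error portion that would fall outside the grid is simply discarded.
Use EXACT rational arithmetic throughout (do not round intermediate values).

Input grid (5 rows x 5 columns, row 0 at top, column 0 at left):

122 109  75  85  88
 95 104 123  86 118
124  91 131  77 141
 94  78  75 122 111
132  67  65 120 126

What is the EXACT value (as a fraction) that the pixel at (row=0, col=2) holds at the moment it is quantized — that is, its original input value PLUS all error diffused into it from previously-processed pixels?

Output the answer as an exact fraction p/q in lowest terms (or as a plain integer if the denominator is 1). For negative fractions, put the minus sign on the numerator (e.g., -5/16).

Answer: 4413/128

Derivation:
(0,0): OLD=122 → NEW=0, ERR=122
(0,1): OLD=1299/8 → NEW=255, ERR=-741/8
(0,2): OLD=4413/128 → NEW=0, ERR=4413/128
Target (0,2): original=75, with diffused error = 4413/128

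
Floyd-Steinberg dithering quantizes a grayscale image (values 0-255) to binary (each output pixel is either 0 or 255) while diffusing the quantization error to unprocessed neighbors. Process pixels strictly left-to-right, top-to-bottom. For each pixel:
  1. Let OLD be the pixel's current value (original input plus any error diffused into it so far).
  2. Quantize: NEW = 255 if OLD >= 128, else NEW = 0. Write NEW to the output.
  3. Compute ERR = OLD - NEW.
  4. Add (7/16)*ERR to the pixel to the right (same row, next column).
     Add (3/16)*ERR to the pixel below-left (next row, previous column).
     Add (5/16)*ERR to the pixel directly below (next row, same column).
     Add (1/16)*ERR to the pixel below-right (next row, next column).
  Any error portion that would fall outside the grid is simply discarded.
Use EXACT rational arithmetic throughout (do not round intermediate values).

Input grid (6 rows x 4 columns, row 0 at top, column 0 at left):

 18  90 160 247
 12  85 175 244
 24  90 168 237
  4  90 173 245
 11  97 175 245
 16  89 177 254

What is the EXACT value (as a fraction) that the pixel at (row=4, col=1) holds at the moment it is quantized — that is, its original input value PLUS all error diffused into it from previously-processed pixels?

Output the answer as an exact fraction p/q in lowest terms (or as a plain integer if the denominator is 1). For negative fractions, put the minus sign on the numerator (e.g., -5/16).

Answer: 2253702996943/17179869184

Derivation:
(0,0): OLD=18 → NEW=0, ERR=18
(0,1): OLD=783/8 → NEW=0, ERR=783/8
(0,2): OLD=25961/128 → NEW=255, ERR=-6679/128
(0,3): OLD=459103/2048 → NEW=255, ERR=-63137/2048
(1,0): OLD=4605/128 → NEW=0, ERR=4605/128
(1,1): OLD=125611/1024 → NEW=0, ERR=125611/1024
(1,2): OLD=6969671/32768 → NEW=255, ERR=-1386169/32768
(1,3): OLD=111462305/524288 → NEW=255, ERR=-22231135/524288
(2,0): OLD=954249/16384 → NEW=0, ERR=954249/16384
(2,1): OLD=77663539/524288 → NEW=255, ERR=-56029901/524288
(2,2): OLD=112975343/1048576 → NEW=0, ERR=112975343/1048576
(2,3): OLD=4500358835/16777216 → NEW=255, ERR=222168755/16777216
(3,0): OLD=18144569/8388608 → NEW=0, ERR=18144569/8388608
(3,1): OLD=10924199143/134217728 → NEW=0, ERR=10924199143/134217728
(3,2): OLD=511276680089/2147483648 → NEW=255, ERR=-36331650151/2147483648
(3,3): OLD=8537375854767/34359738368 → NEW=255, ERR=-224357429073/34359738368
(4,0): OLD=57846483077/2147483648 → NEW=0, ERR=57846483077/2147483648
(4,1): OLD=2253702996943/17179869184 → NEW=255, ERR=-2127163644977/17179869184
Target (4,1): original=97, with diffused error = 2253702996943/17179869184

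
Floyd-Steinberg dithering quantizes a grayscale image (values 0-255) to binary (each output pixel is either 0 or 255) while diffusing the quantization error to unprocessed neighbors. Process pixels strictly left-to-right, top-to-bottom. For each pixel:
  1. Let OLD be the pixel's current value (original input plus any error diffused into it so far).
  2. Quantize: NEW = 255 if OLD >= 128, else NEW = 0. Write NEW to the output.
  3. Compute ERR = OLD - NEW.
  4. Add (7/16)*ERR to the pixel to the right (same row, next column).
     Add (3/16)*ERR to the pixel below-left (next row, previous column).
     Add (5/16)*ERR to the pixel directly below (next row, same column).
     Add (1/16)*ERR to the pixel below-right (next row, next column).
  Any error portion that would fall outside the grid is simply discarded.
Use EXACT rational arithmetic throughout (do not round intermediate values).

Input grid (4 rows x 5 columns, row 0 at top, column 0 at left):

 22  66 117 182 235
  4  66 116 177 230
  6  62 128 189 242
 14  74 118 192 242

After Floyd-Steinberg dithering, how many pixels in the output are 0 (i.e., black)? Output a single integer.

Answer: 10

Derivation:
(0,0): OLD=22 → NEW=0, ERR=22
(0,1): OLD=605/8 → NEW=0, ERR=605/8
(0,2): OLD=19211/128 → NEW=255, ERR=-13429/128
(0,3): OLD=278733/2048 → NEW=255, ERR=-243507/2048
(0,4): OLD=5995931/32768 → NEW=255, ERR=-2359909/32768
(1,0): OLD=3207/128 → NEW=0, ERR=3207/128
(1,1): OLD=84273/1024 → NEW=0, ERR=84273/1024
(1,2): OLD=3330949/32768 → NEW=0, ERR=3330949/32768
(1,3): OLD=21529377/131072 → NEW=255, ERR=-11893983/131072
(1,4): OLD=336304451/2097152 → NEW=255, ERR=-198469309/2097152
(2,0): OLD=479403/16384 → NEW=0, ERR=479403/16384
(2,1): OLD=63515017/524288 → NEW=0, ERR=63515017/524288
(2,2): OLD=1685242843/8388608 → NEW=255, ERR=-453852197/8388608
(2,3): OLD=16855201889/134217728 → NEW=0, ERR=16855201889/134217728
(2,4): OLD=561987838567/2147483648 → NEW=255, ERR=14379508327/2147483648
(3,0): OLD=384690043/8388608 → NEW=0, ERR=384690043/8388608
(3,1): OLD=8295020639/67108864 → NEW=0, ERR=8295020639/67108864
(3,2): OLD=400050633669/2147483648 → NEW=255, ERR=-147557696571/2147483648
(3,3): OLD=854941800541/4294967296 → NEW=255, ERR=-240274859939/4294967296
(3,4): OLD=15631350894257/68719476736 → NEW=255, ERR=-1892115673423/68719476736
Output grid:
  Row 0: ..###  (2 black, running=2)
  Row 1: ...##  (3 black, running=5)
  Row 2: ..#.#  (3 black, running=8)
  Row 3: ..###  (2 black, running=10)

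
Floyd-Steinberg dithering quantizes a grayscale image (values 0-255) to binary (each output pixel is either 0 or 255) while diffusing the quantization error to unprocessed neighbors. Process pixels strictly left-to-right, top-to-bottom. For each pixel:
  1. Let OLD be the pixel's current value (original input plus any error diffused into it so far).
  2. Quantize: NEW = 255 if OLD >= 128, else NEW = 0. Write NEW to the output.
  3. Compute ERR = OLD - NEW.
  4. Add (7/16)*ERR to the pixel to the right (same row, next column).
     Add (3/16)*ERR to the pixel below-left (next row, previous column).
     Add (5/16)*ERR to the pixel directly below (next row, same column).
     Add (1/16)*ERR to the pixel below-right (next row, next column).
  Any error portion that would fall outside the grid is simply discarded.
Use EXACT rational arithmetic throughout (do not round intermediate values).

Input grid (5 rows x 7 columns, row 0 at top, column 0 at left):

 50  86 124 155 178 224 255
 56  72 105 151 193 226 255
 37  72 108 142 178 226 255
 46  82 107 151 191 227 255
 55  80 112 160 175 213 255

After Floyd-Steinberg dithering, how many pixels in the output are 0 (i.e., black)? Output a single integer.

Answer: 14

Derivation:
(0,0): OLD=50 → NEW=0, ERR=50
(0,1): OLD=863/8 → NEW=0, ERR=863/8
(0,2): OLD=21913/128 → NEW=255, ERR=-10727/128
(0,3): OLD=242351/2048 → NEW=0, ERR=242351/2048
(0,4): OLD=7529161/32768 → NEW=255, ERR=-826679/32768
(0,5): OLD=111653759/524288 → NEW=255, ERR=-22039681/524288
(0,6): OLD=1984817273/8388608 → NEW=255, ERR=-154277767/8388608
(1,0): OLD=11757/128 → NEW=0, ERR=11757/128
(1,1): OLD=136507/1024 → NEW=255, ERR=-124613/1024
(1,2): OLD=1785879/32768 → NEW=0, ERR=1785879/32768
(1,3): OLD=26457643/131072 → NEW=255, ERR=-6965717/131072
(1,4): OLD=1353749761/8388608 → NEW=255, ERR=-785345279/8388608
(1,5): OLD=11199075985/67108864 → NEW=255, ERR=-5913684335/67108864
(1,6): OLD=223416184927/1073741824 → NEW=255, ERR=-50387980193/1073741824
(2,0): OLD=702649/16384 → NEW=0, ERR=702649/16384
(2,1): OLD=36015171/524288 → NEW=0, ERR=36015171/524288
(2,2): OLD=1153555721/8388608 → NEW=255, ERR=-985539319/8388608
(2,3): OLD=4016130945/67108864 → NEW=0, ERR=4016130945/67108864
(2,4): OLD=83258825009/536870912 → NEW=255, ERR=-53643257551/536870912
(2,5): OLD=2406861946779/17179869184 → NEW=255, ERR=-1974004695141/17179869184
(2,6): OLD=50730891799533/274877906944 → NEW=255, ERR=-19362974471187/274877906944
(3,0): OLD=606345321/8388608 → NEW=0, ERR=606345321/8388608
(3,1): OLD=7767311477/67108864 → NEW=0, ERR=7767311477/67108864
(3,2): OLD=73249158735/536870912 → NEW=255, ERR=-63652923825/536870912
(3,3): OLD=197037651337/2147483648 → NEW=0, ERR=197037651337/2147483648
(3,4): OLD=50058982929513/274877906944 → NEW=255, ERR=-20034883341207/274877906944
(3,5): OLD=307318863870603/2199023255552 → NEW=255, ERR=-253432066295157/2199023255552
(3,6): OLD=6170798838760533/35184372088832 → NEW=255, ERR=-2801216043891627/35184372088832
(4,0): OLD=106611547591/1073741824 → NEW=0, ERR=106611547591/1073741824
(4,1): OLD=2437749944155/17179869184 → NEW=255, ERR=-1943116697765/17179869184
(4,2): OLD=13717376251573/274877906944 → NEW=0, ERR=13717376251573/274877906944
(4,3): OLD=416559112685655/2199023255552 → NEW=255, ERR=-144191817480105/2199023255552
(4,4): OLD=1893998707810101/17592186044416 → NEW=0, ERR=1893998707810101/17592186044416
(4,5): OLD=115181643485118933/562949953421312 → NEW=255, ERR=-28370594637315627/562949953421312
(4,6): OLD=1809265755014853219/9007199254740992 → NEW=255, ERR=-487570054944099741/9007199254740992
Output grid:
  Row 0: ..#.###  (3 black, running=3)
  Row 1: .#.####  (2 black, running=5)
  Row 2: ..#.###  (3 black, running=8)
  Row 3: ..#.###  (3 black, running=11)
  Row 4: .#.#.##  (3 black, running=14)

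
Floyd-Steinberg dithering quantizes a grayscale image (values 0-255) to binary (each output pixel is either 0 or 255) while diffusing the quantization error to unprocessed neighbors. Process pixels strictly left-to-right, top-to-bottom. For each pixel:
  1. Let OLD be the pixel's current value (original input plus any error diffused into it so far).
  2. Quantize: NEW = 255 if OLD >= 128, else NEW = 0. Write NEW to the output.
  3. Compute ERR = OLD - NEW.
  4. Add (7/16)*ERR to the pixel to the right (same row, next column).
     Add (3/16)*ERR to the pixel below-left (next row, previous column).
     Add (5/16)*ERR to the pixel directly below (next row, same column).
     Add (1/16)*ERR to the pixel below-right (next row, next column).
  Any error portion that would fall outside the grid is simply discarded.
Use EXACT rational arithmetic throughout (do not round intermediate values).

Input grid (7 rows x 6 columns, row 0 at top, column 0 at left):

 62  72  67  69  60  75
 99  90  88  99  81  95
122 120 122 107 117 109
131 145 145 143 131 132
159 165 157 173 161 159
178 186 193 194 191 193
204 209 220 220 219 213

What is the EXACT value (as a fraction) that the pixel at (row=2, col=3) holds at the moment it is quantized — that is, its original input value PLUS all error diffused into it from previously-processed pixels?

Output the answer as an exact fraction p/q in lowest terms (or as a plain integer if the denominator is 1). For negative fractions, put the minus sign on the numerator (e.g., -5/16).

(0,0): OLD=62 → NEW=0, ERR=62
(0,1): OLD=793/8 → NEW=0, ERR=793/8
(0,2): OLD=14127/128 → NEW=0, ERR=14127/128
(0,3): OLD=240201/2048 → NEW=0, ERR=240201/2048
(0,4): OLD=3647487/32768 → NEW=0, ERR=3647487/32768
(0,5): OLD=64854009/524288 → NEW=0, ERR=64854009/524288
(1,0): OLD=17531/128 → NEW=255, ERR=-15109/128
(1,1): OLD=96157/1024 → NEW=0, ERR=96157/1024
(1,2): OLD=6283553/32768 → NEW=255, ERR=-2072287/32768
(1,3): OLD=17793389/131072 → NEW=255, ERR=-15629971/131072
(1,4): OLD=789690503/8388608 → NEW=0, ERR=789690503/8388608
(1,5): OLD=24400595073/134217728 → NEW=255, ERR=-9824925567/134217728
(2,0): OLD=1682959/16384 → NEW=0, ERR=1682959/16384
(2,1): OLD=91776341/524288 → NEW=255, ERR=-41917099/524288
(2,2): OLD=425880255/8388608 → NEW=0, ERR=425880255/8388608
(2,3): OLD=7089716999/67108864 → NEW=0, ERR=7089716999/67108864
Target (2,3): original=107, with diffused error = 7089716999/67108864

Answer: 7089716999/67108864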